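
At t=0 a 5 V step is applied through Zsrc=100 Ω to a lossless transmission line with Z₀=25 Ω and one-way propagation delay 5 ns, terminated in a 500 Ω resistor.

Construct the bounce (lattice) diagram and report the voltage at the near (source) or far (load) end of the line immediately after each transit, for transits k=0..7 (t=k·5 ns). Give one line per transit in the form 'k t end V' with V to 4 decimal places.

0 0 source 1.0000
1 5 load 1.9048
2 10 source 2.4476
3 15 load 2.9388
4 20 source 3.2335
5 25 load 3.5001
6 30 source 3.6601
7 35 load 3.8048

Γ_L=0.904762, Γ_S=0.600000; launch V₁=5·25/125=1.000000
k=0 src: V=1.0000
k=1 load: inc=1.000000, refl=1.000000·0.904762=0.9048; V=0.000000+1.000000+0.904762=1.9048
k=2 src: inc=0.904762, refl=0.904762·0.600000=0.5429; V=1.000000+0.904762+0.542857=2.4476
k=3 load: inc=0.542857, refl=0.542857·0.904762=0.4912; V=1.904762+0.542857+0.491156=2.9388
k=4 src: inc=0.491156, refl=0.491156·0.600000=0.2947; V=2.447619+0.491156+0.294694=3.2335
k=5 load: inc=0.294694, refl=0.294694·0.904762=0.2666; V=2.938776+0.294694+0.266628=3.5001
k=6 src: inc=0.266628, refl=0.266628·0.600000=0.1600; V=3.233469+0.266628+0.159977=3.6601
k=7 load: inc=0.159977, refl=0.159977·0.904762=0.1447; V=3.500097+0.159977+0.144741=3.8048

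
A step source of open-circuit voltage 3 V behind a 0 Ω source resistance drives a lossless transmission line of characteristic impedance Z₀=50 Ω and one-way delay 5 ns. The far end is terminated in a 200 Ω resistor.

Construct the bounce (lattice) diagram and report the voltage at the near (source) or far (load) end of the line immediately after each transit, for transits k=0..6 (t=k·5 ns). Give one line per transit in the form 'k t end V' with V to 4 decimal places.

0 0 source 3.0000
1 5 load 4.8000
2 10 source 3.0000
3 15 load 1.9200
4 20 source 3.0000
5 25 load 3.6480
6 30 source 3.0000

Γ_L=0.600000, Γ_S=-1.000000; launch V₁=3·50/50=3.000000
k=0 src: V=3.0000
k=1 load: inc=3.000000, refl=3.000000·0.600000=1.8000; V=0.000000+3.000000+1.800000=4.8000
k=2 src: inc=1.800000, refl=1.800000·-1.000000=-1.8000; V=3.000000+1.800000+-1.800000=3.0000
k=3 load: inc=-1.800000, refl=-1.800000·0.600000=-1.0800; V=4.800000+-1.800000+-1.080000=1.9200
k=4 src: inc=-1.080000, refl=-1.080000·-1.000000=1.0800; V=3.000000+-1.080000+1.080000=3.0000
k=5 load: inc=1.080000, refl=1.080000·0.600000=0.6480; V=1.920000+1.080000+0.648000=3.6480
k=6 src: inc=0.648000, refl=0.648000·-1.000000=-0.6480; V=3.000000+0.648000+-0.648000=3.0000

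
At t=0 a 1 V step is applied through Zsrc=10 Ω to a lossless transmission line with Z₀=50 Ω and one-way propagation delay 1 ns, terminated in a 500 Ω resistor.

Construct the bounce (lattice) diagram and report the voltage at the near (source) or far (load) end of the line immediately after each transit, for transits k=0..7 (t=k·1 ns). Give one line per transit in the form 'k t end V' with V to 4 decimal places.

Γ_L=0.818182, Γ_S=-0.666667; launch V₁=1·50/60=0.833333
k=0 src: V=0.8333
k=1 load: inc=0.833333, refl=0.833333·0.818182=0.6818; V=0.000000+0.833333+0.681818=1.5152
k=2 src: inc=0.681818, refl=0.681818·-0.666667=-0.4545; V=0.833333+0.681818+-0.454545=1.0606
k=3 load: inc=-0.454545, refl=-0.454545·0.818182=-0.3719; V=1.515152+-0.454545+-0.371901=0.6887
k=4 src: inc=-0.371901, refl=-0.371901·-0.666667=0.2479; V=1.060606+-0.371901+0.247934=0.9366
k=5 load: inc=0.247934, refl=0.247934·0.818182=0.2029; V=0.688705+0.247934+0.202855=1.1395
k=6 src: inc=0.202855, refl=0.202855·-0.666667=-0.1352; V=0.936639+0.202855+-0.135237=1.0043
k=7 load: inc=-0.135237, refl=-0.135237·0.818182=-0.1106; V=1.139494+-0.135237+-0.110648=0.8936

0 0 source 0.8333
1 1 load 1.5152
2 2 source 1.0606
3 3 load 0.6887
4 4 source 0.9366
5 5 load 1.1395
6 6 source 1.0043
7 7 load 0.8936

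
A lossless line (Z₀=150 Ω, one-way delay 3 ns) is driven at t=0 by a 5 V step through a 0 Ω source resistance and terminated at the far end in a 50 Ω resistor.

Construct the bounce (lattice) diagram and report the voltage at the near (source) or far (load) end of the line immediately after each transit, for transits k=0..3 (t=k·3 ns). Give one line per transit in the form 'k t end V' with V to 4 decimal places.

0 0 source 5.0000
1 3 load 2.5000
2 6 source 5.0000
3 9 load 3.7500

Γ_L=-0.500000, Γ_S=-1.000000; launch V₁=5·150/150=5.000000
k=0 src: V=5.0000
k=1 load: inc=5.000000, refl=5.000000·-0.500000=-2.5000; V=0.000000+5.000000+-2.500000=2.5000
k=2 src: inc=-2.500000, refl=-2.500000·-1.000000=2.5000; V=5.000000+-2.500000+2.500000=5.0000
k=3 load: inc=2.500000, refl=2.500000·-0.500000=-1.2500; V=2.500000+2.500000+-1.250000=3.7500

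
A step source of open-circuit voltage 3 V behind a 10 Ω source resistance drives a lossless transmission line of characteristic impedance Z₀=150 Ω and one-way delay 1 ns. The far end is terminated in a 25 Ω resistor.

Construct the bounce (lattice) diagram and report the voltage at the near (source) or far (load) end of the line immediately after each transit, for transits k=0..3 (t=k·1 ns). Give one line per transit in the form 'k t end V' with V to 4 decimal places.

Γ_L=-0.714286, Γ_S=-0.875000; launch V₁=3·150/160=2.812500
k=0 src: V=2.8125
k=1 load: inc=2.812500, refl=2.812500·-0.714286=-2.0089; V=0.000000+2.812500+-2.008929=0.8036
k=2 src: inc=-2.008929, refl=-2.008929·-0.875000=1.7578; V=2.812500+-2.008929+1.757812=2.5614
k=3 load: inc=1.757812, refl=1.757812·-0.714286=-1.2556; V=0.803571+1.757812+-1.255580=1.3058

0 0 source 2.8125
1 1 load 0.8036
2 2 source 2.5614
3 3 load 1.3058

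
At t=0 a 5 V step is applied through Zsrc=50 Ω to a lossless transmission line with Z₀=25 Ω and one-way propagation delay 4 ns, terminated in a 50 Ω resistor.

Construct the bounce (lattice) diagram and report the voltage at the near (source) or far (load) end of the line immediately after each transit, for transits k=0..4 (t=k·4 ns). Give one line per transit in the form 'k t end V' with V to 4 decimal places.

Γ_L=0.333333, Γ_S=0.333333; launch V₁=5·25/75=1.666667
k=0 src: V=1.6667
k=1 load: inc=1.666667, refl=1.666667·0.333333=0.5556; V=0.000000+1.666667+0.555556=2.2222
k=2 src: inc=0.555556, refl=0.555556·0.333333=0.1852; V=1.666667+0.555556+0.185185=2.4074
k=3 load: inc=0.185185, refl=0.185185·0.333333=0.0617; V=2.222222+0.185185+0.061728=2.4691
k=4 src: inc=0.061728, refl=0.061728·0.333333=0.0206; V=2.407407+0.061728+0.020576=2.4897

0 0 source 1.6667
1 4 load 2.2222
2 8 source 2.4074
3 12 load 2.4691
4 16 source 2.4897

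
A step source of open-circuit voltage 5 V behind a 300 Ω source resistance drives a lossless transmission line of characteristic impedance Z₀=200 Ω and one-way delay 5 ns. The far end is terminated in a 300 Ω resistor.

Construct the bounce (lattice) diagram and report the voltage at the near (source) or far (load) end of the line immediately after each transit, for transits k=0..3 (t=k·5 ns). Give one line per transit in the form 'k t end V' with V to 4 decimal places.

Γ_L=0.200000, Γ_S=0.200000; launch V₁=5·200/500=2.000000
k=0 src: V=2.0000
k=1 load: inc=2.000000, refl=2.000000·0.200000=0.4000; V=0.000000+2.000000+0.400000=2.4000
k=2 src: inc=0.400000, refl=0.400000·0.200000=0.0800; V=2.000000+0.400000+0.080000=2.4800
k=3 load: inc=0.080000, refl=0.080000·0.200000=0.0160; V=2.400000+0.080000+0.016000=2.4960

0 0 source 2.0000
1 5 load 2.4000
2 10 source 2.4800
3 15 load 2.4960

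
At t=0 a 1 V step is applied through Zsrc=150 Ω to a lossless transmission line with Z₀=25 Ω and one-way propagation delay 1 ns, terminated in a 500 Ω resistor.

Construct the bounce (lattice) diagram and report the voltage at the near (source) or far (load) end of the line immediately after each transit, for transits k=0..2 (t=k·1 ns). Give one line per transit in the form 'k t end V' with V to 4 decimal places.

Γ_L=0.904762, Γ_S=0.714286; launch V₁=1·25/175=0.142857
k=0 src: V=0.1429
k=1 load: inc=0.142857, refl=0.142857·0.904762=0.1293; V=0.000000+0.142857+0.129252=0.2721
k=2 src: inc=0.129252, refl=0.129252·0.714286=0.0923; V=0.142857+0.129252+0.092323=0.3644

0 0 source 0.1429
1 1 load 0.2721
2 2 source 0.3644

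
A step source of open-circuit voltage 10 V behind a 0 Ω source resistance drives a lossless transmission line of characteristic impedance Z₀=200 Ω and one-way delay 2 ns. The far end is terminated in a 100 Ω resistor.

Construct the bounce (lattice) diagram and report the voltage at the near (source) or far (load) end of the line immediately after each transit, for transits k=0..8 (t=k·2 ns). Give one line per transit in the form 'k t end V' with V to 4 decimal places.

0 0 source 10.0000
1 2 load 6.6667
2 4 source 10.0000
3 6 load 8.8889
4 8 source 10.0000
5 10 load 9.6296
6 12 source 10.0000
7 14 load 9.8765
8 16 source 10.0000

Γ_L=-0.333333, Γ_S=-1.000000; launch V₁=10·200/200=10.000000
k=0 src: V=10.0000
k=1 load: inc=10.000000, refl=10.000000·-0.333333=-3.3333; V=0.000000+10.000000+-3.333333=6.6667
k=2 src: inc=-3.333333, refl=-3.333333·-1.000000=3.3333; V=10.000000+-3.333333+3.333333=10.0000
k=3 load: inc=3.333333, refl=3.333333·-0.333333=-1.1111; V=6.666667+3.333333+-1.111111=8.8889
k=4 src: inc=-1.111111, refl=-1.111111·-1.000000=1.1111; V=10.000000+-1.111111+1.111111=10.0000
k=5 load: inc=1.111111, refl=1.111111·-0.333333=-0.3704; V=8.888889+1.111111+-0.370370=9.6296
k=6 src: inc=-0.370370, refl=-0.370370·-1.000000=0.3704; V=10.000000+-0.370370+0.370370=10.0000
k=7 load: inc=0.370370, refl=0.370370·-0.333333=-0.1235; V=9.629630+0.370370+-0.123457=9.8765
k=8 src: inc=-0.123457, refl=-0.123457·-1.000000=0.1235; V=10.000000+-0.123457+0.123457=10.0000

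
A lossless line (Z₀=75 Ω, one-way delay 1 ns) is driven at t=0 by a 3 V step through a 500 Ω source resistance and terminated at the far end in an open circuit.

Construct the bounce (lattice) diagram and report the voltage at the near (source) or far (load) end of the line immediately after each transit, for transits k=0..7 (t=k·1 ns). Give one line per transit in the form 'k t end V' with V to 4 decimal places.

0 0 source 0.3913
1 1 load 0.7826
2 2 source 1.0718
3 3 load 1.3611
4 4 source 1.5748
5 5 load 1.7886
6 6 source 1.9466
7 7 load 2.1046

Γ_L=1.000000, Γ_S=0.739130; launch V₁=3·75/575=0.391304
k=0 src: V=0.3913
k=1 load: inc=0.391304, refl=0.391304·1.000000=0.3913; V=0.000000+0.391304+0.391304=0.7826
k=2 src: inc=0.391304, refl=0.391304·0.739130=0.2892; V=0.391304+0.391304+0.289225=1.0718
k=3 load: inc=0.289225, refl=0.289225·1.000000=0.2892; V=0.782609+0.289225+0.289225=1.3611
k=4 src: inc=0.289225, refl=0.289225·0.739130=0.2138; V=1.071834+0.289225+0.213775=1.5748
k=5 load: inc=0.213775, refl=0.213775·1.000000=0.2138; V=1.361059+0.213775+0.213775=1.7886
k=6 src: inc=0.213775, refl=0.213775·0.739130=0.1580; V=1.574834+0.213775+0.158008=1.9466
k=7 load: inc=0.158008, refl=0.158008·1.000000=0.1580; V=1.788609+0.158008+0.158008=2.1046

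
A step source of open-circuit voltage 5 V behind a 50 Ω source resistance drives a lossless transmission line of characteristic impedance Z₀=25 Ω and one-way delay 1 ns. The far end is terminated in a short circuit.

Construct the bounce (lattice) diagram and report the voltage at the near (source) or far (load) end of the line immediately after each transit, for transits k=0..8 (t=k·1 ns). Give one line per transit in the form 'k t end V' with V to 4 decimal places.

Γ_L=-1.000000, Γ_S=0.333333; launch V₁=5·25/75=1.666667
k=0 src: V=1.6667
k=1 load: inc=1.666667, refl=1.666667·-1.000000=-1.6667; V=0.000000+1.666667+-1.666667=0.0000
k=2 src: inc=-1.666667, refl=-1.666667·0.333333=-0.5556; V=1.666667+-1.666667+-0.555556=-0.5556
k=3 load: inc=-0.555556, refl=-0.555556·-1.000000=0.5556; V=0.000000+-0.555556+0.555556=0.0000
k=4 src: inc=0.555556, refl=0.555556·0.333333=0.1852; V=-0.555556+0.555556+0.185185=0.1852
k=5 load: inc=0.185185, refl=0.185185·-1.000000=-0.1852; V=0.000000+0.185185+-0.185185=0.0000
k=6 src: inc=-0.185185, refl=-0.185185·0.333333=-0.0617; V=0.185185+-0.185185+-0.061728=-0.0617
k=7 load: inc=-0.061728, refl=-0.061728·-1.000000=0.0617; V=0.000000+-0.061728+0.061728=0.0000
k=8 src: inc=0.061728, refl=0.061728·0.333333=0.0206; V=-0.061728+0.061728+0.020576=0.0206

0 0 source 1.6667
1 1 load 0.0000
2 2 source -0.5556
3 3 load 0.0000
4 4 source 0.1852
5 5 load 0.0000
6 6 source -0.0617
7 7 load 0.0000
8 8 source 0.0206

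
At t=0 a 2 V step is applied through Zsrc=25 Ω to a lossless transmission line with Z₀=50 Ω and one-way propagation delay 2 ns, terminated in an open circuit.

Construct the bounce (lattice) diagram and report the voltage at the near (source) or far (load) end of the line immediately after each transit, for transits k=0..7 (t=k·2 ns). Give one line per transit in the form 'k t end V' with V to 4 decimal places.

Γ_L=1.000000, Γ_S=-0.333333; launch V₁=2·50/75=1.333333
k=0 src: V=1.3333
k=1 load: inc=1.333333, refl=1.333333·1.000000=1.3333; V=0.000000+1.333333+1.333333=2.6667
k=2 src: inc=1.333333, refl=1.333333·-0.333333=-0.4444; V=1.333333+1.333333+-0.444444=2.2222
k=3 load: inc=-0.444444, refl=-0.444444·1.000000=-0.4444; V=2.666667+-0.444444+-0.444444=1.7778
k=4 src: inc=-0.444444, refl=-0.444444·-0.333333=0.1481; V=2.222222+-0.444444+0.148148=1.9259
k=5 load: inc=0.148148, refl=0.148148·1.000000=0.1481; V=1.777778+0.148148+0.148148=2.0741
k=6 src: inc=0.148148, refl=0.148148·-0.333333=-0.0494; V=1.925926+0.148148+-0.049383=2.0247
k=7 load: inc=-0.049383, refl=-0.049383·1.000000=-0.0494; V=2.074074+-0.049383+-0.049383=1.9753

0 0 source 1.3333
1 2 load 2.6667
2 4 source 2.2222
3 6 load 1.7778
4 8 source 1.9259
5 10 load 2.0741
6 12 source 2.0247
7 14 load 1.9753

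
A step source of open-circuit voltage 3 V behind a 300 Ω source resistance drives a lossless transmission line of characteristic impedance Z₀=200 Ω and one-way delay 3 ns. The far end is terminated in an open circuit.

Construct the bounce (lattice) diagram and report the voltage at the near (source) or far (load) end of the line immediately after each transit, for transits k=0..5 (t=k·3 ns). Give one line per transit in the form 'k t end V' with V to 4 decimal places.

0 0 source 1.2000
1 3 load 2.4000
2 6 source 2.6400
3 9 load 2.8800
4 12 source 2.9280
5 15 load 2.9760

Γ_L=1.000000, Γ_S=0.200000; launch V₁=3·200/500=1.200000
k=0 src: V=1.2000
k=1 load: inc=1.200000, refl=1.200000·1.000000=1.2000; V=0.000000+1.200000+1.200000=2.4000
k=2 src: inc=1.200000, refl=1.200000·0.200000=0.2400; V=1.200000+1.200000+0.240000=2.6400
k=3 load: inc=0.240000, refl=0.240000·1.000000=0.2400; V=2.400000+0.240000+0.240000=2.8800
k=4 src: inc=0.240000, refl=0.240000·0.200000=0.0480; V=2.640000+0.240000+0.048000=2.9280
k=5 load: inc=0.048000, refl=0.048000·1.000000=0.0480; V=2.880000+0.048000+0.048000=2.9760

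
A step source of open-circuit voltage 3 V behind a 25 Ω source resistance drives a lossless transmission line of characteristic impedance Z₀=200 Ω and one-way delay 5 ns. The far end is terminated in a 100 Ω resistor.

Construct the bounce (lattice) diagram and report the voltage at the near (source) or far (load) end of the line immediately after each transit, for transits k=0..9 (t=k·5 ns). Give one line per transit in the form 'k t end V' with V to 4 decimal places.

0 0 source 2.6667
1 5 load 1.7778
2 10 source 2.4691
3 15 load 2.2387
4 20 source 2.4179
5 25 load 2.3582
6 30 source 2.4046
7 35 load 2.3892
8 40 source 2.4012
9 45 load 2.3972

Γ_L=-0.333333, Γ_S=-0.777778; launch V₁=3·200/225=2.666667
k=0 src: V=2.6667
k=1 load: inc=2.666667, refl=2.666667·-0.333333=-0.8889; V=0.000000+2.666667+-0.888889=1.7778
k=2 src: inc=-0.888889, refl=-0.888889·-0.777778=0.6914; V=2.666667+-0.888889+0.691358=2.4691
k=3 load: inc=0.691358, refl=0.691358·-0.333333=-0.2305; V=1.777778+0.691358+-0.230453=2.2387
k=4 src: inc=-0.230453, refl=-0.230453·-0.777778=0.1792; V=2.469136+-0.230453+0.179241=2.4179
k=5 load: inc=0.179241, refl=0.179241·-0.333333=-0.0597; V=2.238683+0.179241+-0.059747=2.3582
k=6 src: inc=-0.059747, refl=-0.059747·-0.777778=0.0465; V=2.417924+-0.059747+0.046470=2.4046
k=7 load: inc=0.046470, refl=0.046470·-0.333333=-0.0155; V=2.358177+0.046470+-0.015490=2.3892
k=8 src: inc=-0.015490, refl=-0.015490·-0.777778=0.0120; V=2.404647+-0.015490+0.012048=2.4012
k=9 load: inc=0.012048, refl=0.012048·-0.333333=-0.0040; V=2.389157+0.012048+-0.004016=2.3972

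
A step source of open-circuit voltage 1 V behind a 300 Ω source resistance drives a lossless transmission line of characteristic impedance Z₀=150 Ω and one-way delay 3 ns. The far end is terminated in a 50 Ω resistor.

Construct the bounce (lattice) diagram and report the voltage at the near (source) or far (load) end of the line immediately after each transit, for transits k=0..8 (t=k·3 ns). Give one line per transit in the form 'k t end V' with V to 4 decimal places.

0 0 source 0.3333
1 3 load 0.1667
2 6 source 0.1111
3 9 load 0.1389
4 12 source 0.1481
5 15 load 0.1435
6 18 source 0.1420
7 21 load 0.1427
8 24 source 0.1430

Γ_L=-0.500000, Γ_S=0.333333; launch V₁=1·150/450=0.333333
k=0 src: V=0.3333
k=1 load: inc=0.333333, refl=0.333333·-0.500000=-0.1667; V=0.000000+0.333333+-0.166667=0.1667
k=2 src: inc=-0.166667, refl=-0.166667·0.333333=-0.0556; V=0.333333+-0.166667+-0.055556=0.1111
k=3 load: inc=-0.055556, refl=-0.055556·-0.500000=0.0278; V=0.166667+-0.055556+0.027778=0.1389
k=4 src: inc=0.027778, refl=0.027778·0.333333=0.0093; V=0.111111+0.027778+0.009259=0.1481
k=5 load: inc=0.009259, refl=0.009259·-0.500000=-0.0046; V=0.138889+0.009259+-0.004630=0.1435
k=6 src: inc=-0.004630, refl=-0.004630·0.333333=-0.0015; V=0.148148+-0.004630+-0.001543=0.1420
k=7 load: inc=-0.001543, refl=-0.001543·-0.500000=0.0008; V=0.143519+-0.001543+0.000772=0.1427
k=8 src: inc=0.000772, refl=0.000772·0.333333=0.0003; V=0.141975+0.000772+0.000257=0.1430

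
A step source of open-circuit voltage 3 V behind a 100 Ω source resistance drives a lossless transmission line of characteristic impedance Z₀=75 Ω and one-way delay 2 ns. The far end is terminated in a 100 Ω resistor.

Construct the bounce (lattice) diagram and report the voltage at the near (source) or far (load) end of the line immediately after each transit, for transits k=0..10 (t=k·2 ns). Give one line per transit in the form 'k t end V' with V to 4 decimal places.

0 0 source 1.2857
1 2 load 1.4694
2 4 source 1.4956
3 6 load 1.4994
4 8 source 1.4999
5 10 load 1.5000
6 12 source 1.5000
7 14 load 1.5000
8 16 source 1.5000
9 18 load 1.5000
10 20 source 1.5000

Γ_L=0.142857, Γ_S=0.142857; launch V₁=3·75/175=1.285714
k=0 src: V=1.2857
k=1 load: inc=1.285714, refl=1.285714·0.142857=0.1837; V=0.000000+1.285714+0.183673=1.4694
k=2 src: inc=0.183673, refl=0.183673·0.142857=0.0262; V=1.285714+0.183673+0.026239=1.4956
k=3 load: inc=0.026239, refl=0.026239·0.142857=0.0037; V=1.469388+0.026239+0.003748=1.4994
k=4 src: inc=0.003748, refl=0.003748·0.142857=0.0005; V=1.495627+0.003748+0.000535=1.4999
k=5 load: inc=0.000535, refl=0.000535·0.142857=0.0001; V=1.499375+0.000535+0.000076=1.5000
k=6 src: inc=0.000076, refl=0.000076·0.142857=0.0000; V=1.499911+0.000076+0.000011=1.5000
k=7 load: inc=0.000011, refl=0.000011·0.142857=0.0000; V=1.499987+0.000011+0.000002=1.5000
k=8 src: inc=0.000002, refl=0.000002·0.142857=0.0000; V=1.499998+0.000002+0.000000=1.5000
k=9 load: inc=0.000000, refl=0.000000·0.142857=0.0000; V=1.500000+0.000000+0.000000=1.5000
k=10 src: inc=0.000000, refl=0.000000·0.142857=0.0000; V=1.500000+0.000000+0.000000=1.5000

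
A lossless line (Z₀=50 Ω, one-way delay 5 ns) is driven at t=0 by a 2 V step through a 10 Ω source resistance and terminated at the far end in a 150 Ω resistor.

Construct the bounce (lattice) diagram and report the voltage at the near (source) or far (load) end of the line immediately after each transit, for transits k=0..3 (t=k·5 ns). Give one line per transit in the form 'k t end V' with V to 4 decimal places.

0 0 source 1.6667
1 5 load 2.5000
2 10 source 1.9444
3 15 load 1.6667

Γ_L=0.500000, Γ_S=-0.666667; launch V₁=2·50/60=1.666667
k=0 src: V=1.6667
k=1 load: inc=1.666667, refl=1.666667·0.500000=0.8333; V=0.000000+1.666667+0.833333=2.5000
k=2 src: inc=0.833333, refl=0.833333·-0.666667=-0.5556; V=1.666667+0.833333+-0.555556=1.9444
k=3 load: inc=-0.555556, refl=-0.555556·0.500000=-0.2778; V=2.500000+-0.555556+-0.277778=1.6667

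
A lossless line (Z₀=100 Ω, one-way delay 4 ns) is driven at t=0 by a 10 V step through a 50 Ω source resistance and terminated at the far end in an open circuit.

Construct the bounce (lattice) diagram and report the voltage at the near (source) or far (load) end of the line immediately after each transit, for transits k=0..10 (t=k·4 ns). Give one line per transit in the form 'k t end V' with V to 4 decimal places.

0 0 source 6.6667
1 4 load 13.3333
2 8 source 11.1111
3 12 load 8.8889
4 16 source 9.6296
5 20 load 10.3704
6 24 source 10.1235
7 28 load 9.8765
8 32 source 9.9588
9 36 load 10.0412
10 40 source 10.0137

Γ_L=1.000000, Γ_S=-0.333333; launch V₁=10·100/150=6.666667
k=0 src: V=6.6667
k=1 load: inc=6.666667, refl=6.666667·1.000000=6.6667; V=0.000000+6.666667+6.666667=13.3333
k=2 src: inc=6.666667, refl=6.666667·-0.333333=-2.2222; V=6.666667+6.666667+-2.222222=11.1111
k=3 load: inc=-2.222222, refl=-2.222222·1.000000=-2.2222; V=13.333333+-2.222222+-2.222222=8.8889
k=4 src: inc=-2.222222, refl=-2.222222·-0.333333=0.7407; V=11.111111+-2.222222+0.740741=9.6296
k=5 load: inc=0.740741, refl=0.740741·1.000000=0.7407; V=8.888889+0.740741+0.740741=10.3704
k=6 src: inc=0.740741, refl=0.740741·-0.333333=-0.2469; V=9.629630+0.740741+-0.246914=10.1235
k=7 load: inc=-0.246914, refl=-0.246914·1.000000=-0.2469; V=10.370370+-0.246914+-0.246914=9.8765
k=8 src: inc=-0.246914, refl=-0.246914·-0.333333=0.0823; V=10.123457+-0.246914+0.082305=9.9588
k=9 load: inc=0.082305, refl=0.082305·1.000000=0.0823; V=9.876543+0.082305+0.082305=10.0412
k=10 src: inc=0.082305, refl=0.082305·-0.333333=-0.0274; V=9.958848+0.082305+-0.027435=10.0137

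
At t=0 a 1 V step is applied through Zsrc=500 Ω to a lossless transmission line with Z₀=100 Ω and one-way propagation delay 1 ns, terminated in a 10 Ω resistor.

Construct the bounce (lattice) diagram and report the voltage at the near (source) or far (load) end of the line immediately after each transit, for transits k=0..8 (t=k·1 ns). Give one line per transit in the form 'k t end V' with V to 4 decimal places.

Γ_L=-0.818182, Γ_S=0.666667; launch V₁=1·100/600=0.166667
k=0 src: V=0.1667
k=1 load: inc=0.166667, refl=0.166667·-0.818182=-0.1364; V=0.000000+0.166667+-0.136364=0.0303
k=2 src: inc=-0.136364, refl=-0.136364·0.666667=-0.0909; V=0.166667+-0.136364+-0.090909=-0.0606
k=3 load: inc=-0.090909, refl=-0.090909·-0.818182=0.0744; V=0.030303+-0.090909+0.074380=0.0138
k=4 src: inc=0.074380, refl=0.074380·0.666667=0.0496; V=-0.060606+0.074380+0.049587=0.0634
k=5 load: inc=0.049587, refl=0.049587·-0.818182=-0.0406; V=0.013774+0.049587+-0.040571=0.0228
k=6 src: inc=-0.040571, refl=-0.040571·0.666667=-0.0270; V=0.063361+-0.040571+-0.027047=-0.0043
k=7 load: inc=-0.027047, refl=-0.027047·-0.818182=0.0221; V=0.022790+-0.027047+0.022130=0.0179
k=8 src: inc=0.022130, refl=0.022130·0.666667=0.0148; V=-0.004257+0.022130+0.014753=0.0326

0 0 source 0.1667
1 1 load 0.0303
2 2 source -0.0606
3 3 load 0.0138
4 4 source 0.0634
5 5 load 0.0228
6 6 source -0.0043
7 7 load 0.0179
8 8 source 0.0326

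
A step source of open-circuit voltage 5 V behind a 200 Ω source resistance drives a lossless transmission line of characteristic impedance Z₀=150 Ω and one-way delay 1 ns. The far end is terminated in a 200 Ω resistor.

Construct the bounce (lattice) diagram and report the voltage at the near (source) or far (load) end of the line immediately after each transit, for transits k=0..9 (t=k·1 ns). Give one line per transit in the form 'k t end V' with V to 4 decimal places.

Γ_L=0.142857, Γ_S=0.142857; launch V₁=5·150/350=2.142857
k=0 src: V=2.1429
k=1 load: inc=2.142857, refl=2.142857·0.142857=0.3061; V=0.000000+2.142857+0.306122=2.4490
k=2 src: inc=0.306122, refl=0.306122·0.142857=0.0437; V=2.142857+0.306122+0.043732=2.4927
k=3 load: inc=0.043732, refl=0.043732·0.142857=0.0062; V=2.448980+0.043732+0.006247=2.4990
k=4 src: inc=0.006247, refl=0.006247·0.142857=0.0009; V=2.492711+0.006247+0.000892=2.4999
k=5 load: inc=0.000892, refl=0.000892·0.142857=0.0001; V=2.498959+0.000892+0.000127=2.5000
k=6 src: inc=0.000127, refl=0.000127·0.142857=0.0000; V=2.499851+0.000127+0.000018=2.5000
k=7 load: inc=0.000018, refl=0.000018·0.142857=0.0000; V=2.499979+0.000018+0.000003=2.5000
k=8 src: inc=0.000003, refl=0.000003·0.142857=0.0000; V=2.499997+0.000003+0.000000=2.5000
k=9 load: inc=0.000000, refl=0.000000·0.142857=0.0000; V=2.500000+0.000000+0.000000=2.5000

0 0 source 2.1429
1 1 load 2.4490
2 2 source 2.4927
3 3 load 2.4990
4 4 source 2.4999
5 5 load 2.5000
6 6 source 2.5000
7 7 load 2.5000
8 8 source 2.5000
9 9 load 2.5000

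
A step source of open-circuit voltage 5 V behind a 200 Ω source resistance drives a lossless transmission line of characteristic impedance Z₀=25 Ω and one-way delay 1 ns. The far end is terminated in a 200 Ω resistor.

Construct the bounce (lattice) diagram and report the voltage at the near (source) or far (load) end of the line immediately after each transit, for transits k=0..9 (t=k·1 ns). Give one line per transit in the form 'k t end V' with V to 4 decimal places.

Γ_L=0.777778, Γ_S=0.777778; launch V₁=5·25/225=0.555556
k=0 src: V=0.5556
k=1 load: inc=0.555556, refl=0.555556·0.777778=0.4321; V=0.000000+0.555556+0.432099=0.9877
k=2 src: inc=0.432099, refl=0.432099·0.777778=0.3361; V=0.555556+0.432099+0.336077=1.3237
k=3 load: inc=0.336077, refl=0.336077·0.777778=0.2614; V=0.987654+0.336077+0.261393=1.5851
k=4 src: inc=0.261393, refl=0.261393·0.777778=0.2033; V=1.323731+0.261393+0.203306=1.7884
k=5 load: inc=0.203306, refl=0.203306·0.777778=0.1581; V=1.585124+0.203306+0.158127=1.9466
k=6 src: inc=0.158127, refl=0.158127·0.777778=0.1230; V=1.788430+0.158127+0.122987=2.0695
k=7 load: inc=0.122987, refl=0.122987·0.777778=0.0957; V=1.946557+0.122987+0.095657=2.1652
k=8 src: inc=0.095657, refl=0.095657·0.777778=0.0744; V=2.069544+0.095657+0.074400=2.2396
k=9 load: inc=0.074400, refl=0.074400·0.777778=0.0579; V=2.165201+0.074400+0.057867=2.2975

0 0 source 0.5556
1 1 load 0.9877
2 2 source 1.3237
3 3 load 1.5851
4 4 source 1.7884
5 5 load 1.9466
6 6 source 2.0695
7 7 load 2.1652
8 8 source 2.2396
9 9 load 2.2975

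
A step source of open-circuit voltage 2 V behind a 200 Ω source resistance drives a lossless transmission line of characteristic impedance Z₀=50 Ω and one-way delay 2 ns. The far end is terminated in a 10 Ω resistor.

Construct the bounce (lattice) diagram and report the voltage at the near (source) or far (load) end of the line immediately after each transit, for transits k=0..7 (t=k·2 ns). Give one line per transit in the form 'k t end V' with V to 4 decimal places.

Γ_L=-0.666667, Γ_S=0.600000; launch V₁=2·50/250=0.400000
k=0 src: V=0.4000
k=1 load: inc=0.400000, refl=0.400000·-0.666667=-0.2667; V=0.000000+0.400000+-0.266667=0.1333
k=2 src: inc=-0.266667, refl=-0.266667·0.600000=-0.1600; V=0.400000+-0.266667+-0.160000=-0.0267
k=3 load: inc=-0.160000, refl=-0.160000·-0.666667=0.1067; V=0.133333+-0.160000+0.106667=0.0800
k=4 src: inc=0.106667, refl=0.106667·0.600000=0.0640; V=-0.026667+0.106667+0.064000=0.1440
k=5 load: inc=0.064000, refl=0.064000·-0.666667=-0.0427; V=0.080000+0.064000+-0.042667=0.1013
k=6 src: inc=-0.042667, refl=-0.042667·0.600000=-0.0256; V=0.144000+-0.042667+-0.025600=0.0757
k=7 load: inc=-0.025600, refl=-0.025600·-0.666667=0.0171; V=0.101333+-0.025600+0.017067=0.0928

0 0 source 0.4000
1 2 load 0.1333
2 4 source -0.0267
3 6 load 0.0800
4 8 source 0.1440
5 10 load 0.1013
6 12 source 0.0757
7 14 load 0.0928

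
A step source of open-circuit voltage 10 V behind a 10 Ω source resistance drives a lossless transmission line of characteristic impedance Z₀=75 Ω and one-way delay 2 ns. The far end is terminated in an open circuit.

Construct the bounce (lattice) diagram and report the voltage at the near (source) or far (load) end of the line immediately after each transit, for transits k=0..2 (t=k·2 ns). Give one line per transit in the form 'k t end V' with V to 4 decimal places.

Γ_L=1.000000, Γ_S=-0.764706; launch V₁=10·75/85=8.823529
k=0 src: V=8.8235
k=1 load: inc=8.823529, refl=8.823529·1.000000=8.8235; V=0.000000+8.823529+8.823529=17.6471
k=2 src: inc=8.823529, refl=8.823529·-0.764706=-6.7474; V=8.823529+8.823529+-6.747405=10.8997

0 0 source 8.8235
1 2 load 17.6471
2 4 source 10.8997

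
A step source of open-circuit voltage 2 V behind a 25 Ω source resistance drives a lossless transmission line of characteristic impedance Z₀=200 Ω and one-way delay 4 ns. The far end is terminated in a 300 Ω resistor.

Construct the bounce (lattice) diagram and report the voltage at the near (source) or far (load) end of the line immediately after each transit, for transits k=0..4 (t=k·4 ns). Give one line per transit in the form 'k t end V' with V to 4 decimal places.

Γ_L=0.200000, Γ_S=-0.777778; launch V₁=2·200/225=1.777778
k=0 src: V=1.7778
k=1 load: inc=1.777778, refl=1.777778·0.200000=0.3556; V=0.000000+1.777778+0.355556=2.1333
k=2 src: inc=0.355556, refl=0.355556·-0.777778=-0.2765; V=1.777778+0.355556+-0.276543=1.8568
k=3 load: inc=-0.276543, refl=-0.276543·0.200000=-0.0553; V=2.133333+-0.276543+-0.055309=1.8015
k=4 src: inc=-0.055309, refl=-0.055309·-0.777778=0.0430; V=1.856790+-0.055309+0.043018=1.8445

0 0 source 1.7778
1 4 load 2.1333
2 8 source 1.8568
3 12 load 1.8015
4 16 source 1.8445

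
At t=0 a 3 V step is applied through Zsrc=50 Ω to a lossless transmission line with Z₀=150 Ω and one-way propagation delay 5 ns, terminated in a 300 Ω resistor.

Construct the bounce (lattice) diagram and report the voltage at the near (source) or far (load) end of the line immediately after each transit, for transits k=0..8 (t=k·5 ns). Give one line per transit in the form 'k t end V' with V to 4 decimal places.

0 0 source 2.2500
1 5 load 3.0000
2 10 source 2.6250
3 15 load 2.5000
4 20 source 2.5625
5 25 load 2.5833
6 30 source 2.5729
7 35 load 2.5694
8 40 source 2.5712

Γ_L=0.333333, Γ_S=-0.500000; launch V₁=3·150/200=2.250000
k=0 src: V=2.2500
k=1 load: inc=2.250000, refl=2.250000·0.333333=0.7500; V=0.000000+2.250000+0.750000=3.0000
k=2 src: inc=0.750000, refl=0.750000·-0.500000=-0.3750; V=2.250000+0.750000+-0.375000=2.6250
k=3 load: inc=-0.375000, refl=-0.375000·0.333333=-0.1250; V=3.000000+-0.375000+-0.125000=2.5000
k=4 src: inc=-0.125000, refl=-0.125000·-0.500000=0.0625; V=2.625000+-0.125000+0.062500=2.5625
k=5 load: inc=0.062500, refl=0.062500·0.333333=0.0208; V=2.500000+0.062500+0.020833=2.5833
k=6 src: inc=0.020833, refl=0.020833·-0.500000=-0.0104; V=2.562500+0.020833+-0.010417=2.5729
k=7 load: inc=-0.010417, refl=-0.010417·0.333333=-0.0035; V=2.583333+-0.010417+-0.003472=2.5694
k=8 src: inc=-0.003472, refl=-0.003472·-0.500000=0.0017; V=2.572917+-0.003472+0.001736=2.5712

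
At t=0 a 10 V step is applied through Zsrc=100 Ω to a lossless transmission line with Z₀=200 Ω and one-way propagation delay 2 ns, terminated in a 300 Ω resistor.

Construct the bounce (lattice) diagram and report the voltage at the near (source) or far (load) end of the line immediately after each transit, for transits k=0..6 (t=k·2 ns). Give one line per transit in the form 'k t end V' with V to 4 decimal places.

Γ_L=0.200000, Γ_S=-0.333333; launch V₁=10·200/300=6.666667
k=0 src: V=6.6667
k=1 load: inc=6.666667, refl=6.666667·0.200000=1.3333; V=0.000000+6.666667+1.333333=8.0000
k=2 src: inc=1.333333, refl=1.333333·-0.333333=-0.4444; V=6.666667+1.333333+-0.444444=7.5556
k=3 load: inc=-0.444444, refl=-0.444444·0.200000=-0.0889; V=8.000000+-0.444444+-0.088889=7.4667
k=4 src: inc=-0.088889, refl=-0.088889·-0.333333=0.0296; V=7.555556+-0.088889+0.029630=7.4963
k=5 load: inc=0.029630, refl=0.029630·0.200000=0.0059; V=7.466667+0.029630+0.005926=7.5022
k=6 src: inc=0.005926, refl=0.005926·-0.333333=-0.0020; V=7.496296+0.005926+-0.001975=7.5002

0 0 source 6.6667
1 2 load 8.0000
2 4 source 7.5556
3 6 load 7.4667
4 8 source 7.4963
5 10 load 7.5022
6 12 source 7.5002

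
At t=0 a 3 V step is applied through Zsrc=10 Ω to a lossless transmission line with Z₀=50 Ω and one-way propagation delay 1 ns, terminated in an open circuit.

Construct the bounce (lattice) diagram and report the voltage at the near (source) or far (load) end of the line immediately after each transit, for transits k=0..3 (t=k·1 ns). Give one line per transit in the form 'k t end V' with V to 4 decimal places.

Γ_L=1.000000, Γ_S=-0.666667; launch V₁=3·50/60=2.500000
k=0 src: V=2.5000
k=1 load: inc=2.500000, refl=2.500000·1.000000=2.5000; V=0.000000+2.500000+2.500000=5.0000
k=2 src: inc=2.500000, refl=2.500000·-0.666667=-1.6667; V=2.500000+2.500000+-1.666667=3.3333
k=3 load: inc=-1.666667, refl=-1.666667·1.000000=-1.6667; V=5.000000+-1.666667+-1.666667=1.6667

0 0 source 2.5000
1 1 load 5.0000
2 2 source 3.3333
3 3 load 1.6667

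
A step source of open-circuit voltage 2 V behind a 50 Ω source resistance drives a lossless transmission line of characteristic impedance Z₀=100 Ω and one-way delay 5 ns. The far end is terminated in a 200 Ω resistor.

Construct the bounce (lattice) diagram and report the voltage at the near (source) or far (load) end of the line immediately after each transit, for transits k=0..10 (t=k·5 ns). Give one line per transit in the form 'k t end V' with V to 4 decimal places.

0 0 source 1.3333
1 5 load 1.7778
2 10 source 1.6296
3 15 load 1.5802
4 20 source 1.5967
5 25 load 1.6022
6 30 source 1.6004
7 35 load 1.5998
8 40 source 1.6000
9 45 load 1.6000
10 50 source 1.6000

Γ_L=0.333333, Γ_S=-0.333333; launch V₁=2·100/150=1.333333
k=0 src: V=1.3333
k=1 load: inc=1.333333, refl=1.333333·0.333333=0.4444; V=0.000000+1.333333+0.444444=1.7778
k=2 src: inc=0.444444, refl=0.444444·-0.333333=-0.1481; V=1.333333+0.444444+-0.148148=1.6296
k=3 load: inc=-0.148148, refl=-0.148148·0.333333=-0.0494; V=1.777778+-0.148148+-0.049383=1.5802
k=4 src: inc=-0.049383, refl=-0.049383·-0.333333=0.0165; V=1.629630+-0.049383+0.016461=1.5967
k=5 load: inc=0.016461, refl=0.016461·0.333333=0.0055; V=1.580247+0.016461+0.005487=1.6022
k=6 src: inc=0.005487, refl=0.005487·-0.333333=-0.0018; V=1.596708+0.005487+-0.001829=1.6004
k=7 load: inc=-0.001829, refl=-0.001829·0.333333=-0.0006; V=1.602195+-0.001829+-0.000610=1.5998
k=8 src: inc=-0.000610, refl=-0.000610·-0.333333=0.0002; V=1.600366+-0.000610+0.000203=1.6000
k=9 load: inc=0.000203, refl=0.000203·0.333333=0.0001; V=1.599756+0.000203+0.000068=1.6000
k=10 src: inc=0.000068, refl=0.000068·-0.333333=-0.0000; V=1.599959+0.000068+-0.000023=1.6000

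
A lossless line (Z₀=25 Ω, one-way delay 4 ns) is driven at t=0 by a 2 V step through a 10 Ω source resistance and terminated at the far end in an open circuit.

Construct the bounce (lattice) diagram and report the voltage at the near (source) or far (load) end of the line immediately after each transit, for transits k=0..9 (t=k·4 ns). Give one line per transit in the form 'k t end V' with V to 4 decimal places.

Γ_L=1.000000, Γ_S=-0.428571; launch V₁=2·25/35=1.428571
k=0 src: V=1.4286
k=1 load: inc=1.428571, refl=1.428571·1.000000=1.4286; V=0.000000+1.428571+1.428571=2.8571
k=2 src: inc=1.428571, refl=1.428571·-0.428571=-0.6122; V=1.428571+1.428571+-0.612245=2.2449
k=3 load: inc=-0.612245, refl=-0.612245·1.000000=-0.6122; V=2.857143+-0.612245+-0.612245=1.6327
k=4 src: inc=-0.612245, refl=-0.612245·-0.428571=0.2624; V=2.244898+-0.612245+0.262391=1.8950
k=5 load: inc=0.262391, refl=0.262391·1.000000=0.2624; V=1.632653+0.262391+0.262391=2.1574
k=6 src: inc=0.262391, refl=0.262391·-0.428571=-0.1125; V=1.895044+0.262391+-0.112453=2.0450
k=7 load: inc=-0.112453, refl=-0.112453·1.000000=-0.1125; V=2.157434+-0.112453+-0.112453=1.9325
k=8 src: inc=-0.112453, refl=-0.112453·-0.428571=0.0482; V=2.044981+-0.112453+0.048194=1.9807
k=9 load: inc=0.048194, refl=0.048194·1.000000=0.0482; V=1.932528+0.048194+0.048194=2.0289

0 0 source 1.4286
1 4 load 2.8571
2 8 source 2.2449
3 12 load 1.6327
4 16 source 1.8950
5 20 load 2.1574
6 24 source 2.0450
7 28 load 1.9325
8 32 source 1.9807
9 36 load 2.0289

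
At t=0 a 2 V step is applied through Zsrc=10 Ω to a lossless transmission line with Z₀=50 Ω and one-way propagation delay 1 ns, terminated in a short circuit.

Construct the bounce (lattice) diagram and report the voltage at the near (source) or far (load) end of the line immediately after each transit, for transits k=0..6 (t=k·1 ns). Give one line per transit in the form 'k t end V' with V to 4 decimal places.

0 0 source 1.6667
1 1 load 0.0000
2 2 source 1.1111
3 3 load 0.0000
4 4 source 0.7407
5 5 load 0.0000
6 6 source 0.4938

Γ_L=-1.000000, Γ_S=-0.666667; launch V₁=2·50/60=1.666667
k=0 src: V=1.6667
k=1 load: inc=1.666667, refl=1.666667·-1.000000=-1.6667; V=0.000000+1.666667+-1.666667=0.0000
k=2 src: inc=-1.666667, refl=-1.666667·-0.666667=1.1111; V=1.666667+-1.666667+1.111111=1.1111
k=3 load: inc=1.111111, refl=1.111111·-1.000000=-1.1111; V=0.000000+1.111111+-1.111111=0.0000
k=4 src: inc=-1.111111, refl=-1.111111·-0.666667=0.7407; V=1.111111+-1.111111+0.740741=0.7407
k=5 load: inc=0.740741, refl=0.740741·-1.000000=-0.7407; V=0.000000+0.740741+-0.740741=0.0000
k=6 src: inc=-0.740741, refl=-0.740741·-0.666667=0.4938; V=0.740741+-0.740741+0.493827=0.4938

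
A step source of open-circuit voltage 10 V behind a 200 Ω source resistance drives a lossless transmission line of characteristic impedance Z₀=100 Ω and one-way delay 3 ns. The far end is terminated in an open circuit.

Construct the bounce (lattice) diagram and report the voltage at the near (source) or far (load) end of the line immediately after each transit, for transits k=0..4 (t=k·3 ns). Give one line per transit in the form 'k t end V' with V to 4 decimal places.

Γ_L=1.000000, Γ_S=0.333333; launch V₁=10·100/300=3.333333
k=0 src: V=3.3333
k=1 load: inc=3.333333, refl=3.333333·1.000000=3.3333; V=0.000000+3.333333+3.333333=6.6667
k=2 src: inc=3.333333, refl=3.333333·0.333333=1.1111; V=3.333333+3.333333+1.111111=7.7778
k=3 load: inc=1.111111, refl=1.111111·1.000000=1.1111; V=6.666667+1.111111+1.111111=8.8889
k=4 src: inc=1.111111, refl=1.111111·0.333333=0.3704; V=7.777778+1.111111+0.370370=9.2593

0 0 source 3.3333
1 3 load 6.6667
2 6 source 7.7778
3 9 load 8.8889
4 12 source 9.2593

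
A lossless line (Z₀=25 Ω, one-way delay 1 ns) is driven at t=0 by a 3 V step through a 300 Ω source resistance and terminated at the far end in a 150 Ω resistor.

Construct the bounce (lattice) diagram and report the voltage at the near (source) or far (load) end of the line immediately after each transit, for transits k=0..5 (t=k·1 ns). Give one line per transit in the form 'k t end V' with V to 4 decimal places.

0 0 source 0.2308
1 1 load 0.3956
2 2 source 0.5351
3 3 load 0.6347
4 4 source 0.7190
5 5 load 0.7792

Γ_L=0.714286, Γ_S=0.846154; launch V₁=3·25/325=0.230769
k=0 src: V=0.2308
k=1 load: inc=0.230769, refl=0.230769·0.714286=0.1648; V=0.000000+0.230769+0.164835=0.3956
k=2 src: inc=0.164835, refl=0.164835·0.846154=0.1395; V=0.230769+0.164835+0.139476=0.5351
k=3 load: inc=0.139476, refl=0.139476·0.714286=0.0996; V=0.395604+0.139476+0.099626=0.6347
k=4 src: inc=0.099626, refl=0.099626·0.846154=0.0843; V=0.535080+0.099626+0.084299=0.7190
k=5 load: inc=0.084299, refl=0.084299·0.714286=0.0602; V=0.634706+0.084299+0.060213=0.7792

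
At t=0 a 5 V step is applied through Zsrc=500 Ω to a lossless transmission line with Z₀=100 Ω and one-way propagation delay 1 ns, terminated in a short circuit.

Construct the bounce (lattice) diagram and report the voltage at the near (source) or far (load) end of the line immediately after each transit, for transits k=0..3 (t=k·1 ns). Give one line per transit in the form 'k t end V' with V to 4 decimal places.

0 0 source 0.8333
1 1 load 0.0000
2 2 source -0.5556
3 3 load 0.0000

Γ_L=-1.000000, Γ_S=0.666667; launch V₁=5·100/600=0.833333
k=0 src: V=0.8333
k=1 load: inc=0.833333, refl=0.833333·-1.000000=-0.8333; V=0.000000+0.833333+-0.833333=0.0000
k=2 src: inc=-0.833333, refl=-0.833333·0.666667=-0.5556; V=0.833333+-0.833333+-0.555556=-0.5556
k=3 load: inc=-0.555556, refl=-0.555556·-1.000000=0.5556; V=0.000000+-0.555556+0.555556=0.0000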